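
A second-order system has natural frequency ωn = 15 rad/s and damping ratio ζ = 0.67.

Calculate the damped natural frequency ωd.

ωd = ωn√(1 - ζ²) = 15√(1 - 0.67²) = 11.14 rad/s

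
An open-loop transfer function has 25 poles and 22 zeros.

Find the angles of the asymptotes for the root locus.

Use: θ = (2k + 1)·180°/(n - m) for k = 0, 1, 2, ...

n - m = 25 - 22 = 3. Angles: θk = (2k + 1)·180°/3 = 60°, 180°, 300°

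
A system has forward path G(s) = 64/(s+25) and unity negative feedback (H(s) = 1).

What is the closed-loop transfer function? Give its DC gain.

T(s) = G/(1+GH) = [64/(s+25)] / [1 + 64/(s+25)] = 64/(s+25+64) = 64/(s+89). DC gain = 64/89 = 0.7191.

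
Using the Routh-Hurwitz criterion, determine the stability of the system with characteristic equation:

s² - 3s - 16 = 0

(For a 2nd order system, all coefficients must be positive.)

Coefficients: 1, -3, -16. b=-3, c=-16 not positive, so system is unstable.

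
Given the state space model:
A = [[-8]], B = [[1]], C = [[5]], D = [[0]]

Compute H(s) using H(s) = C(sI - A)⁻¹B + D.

(sI - A)⁻¹ = 1/(s + 8). H(s) = 5 × 1/(s + 8) + 0 = 5/(s + 8).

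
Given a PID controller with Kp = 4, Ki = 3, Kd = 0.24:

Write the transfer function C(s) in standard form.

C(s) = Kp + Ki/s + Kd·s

Substituting values: C(s) = 4 + 3/s + 0.24s = (0.24s² + 4s + 3)/s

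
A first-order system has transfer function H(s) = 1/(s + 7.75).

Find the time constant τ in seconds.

For H(s) = 1/(s + 1/τ), the pole is at -1/τ = -7.75, so τ = 1/7.75 = 0.1290 s.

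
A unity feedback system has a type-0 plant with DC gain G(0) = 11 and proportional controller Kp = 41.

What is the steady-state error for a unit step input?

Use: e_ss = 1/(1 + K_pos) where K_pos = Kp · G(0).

K_pos = Kp · G(0) = 41 × 11 = 451. e_ss = 1/(1 + 451) = 0.0022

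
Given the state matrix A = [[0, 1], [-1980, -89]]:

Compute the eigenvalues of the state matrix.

det(A - λI) = λ² - (-89)λ + 1980 = (λ - (-45))(λ - (-44)). Eigenvalues: -45, -44.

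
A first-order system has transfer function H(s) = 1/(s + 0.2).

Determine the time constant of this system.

For H(s) = 1/(s + 1/τ), the pole is at -1/τ = -0.2, so τ = 1/0.2 = 5 s.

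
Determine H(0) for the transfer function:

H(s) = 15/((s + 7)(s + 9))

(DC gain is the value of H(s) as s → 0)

DC gain = H(0) = 15/(7 × 9) = 15/63 = 0.2381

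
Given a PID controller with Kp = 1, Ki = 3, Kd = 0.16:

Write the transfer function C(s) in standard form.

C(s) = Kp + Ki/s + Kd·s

Substituting values: C(s) = 1 + 3/s + 0.16s = (0.16s² + s + 3)/s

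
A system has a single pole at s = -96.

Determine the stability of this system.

Pole at s = -96 is in the left half-plane. Stable.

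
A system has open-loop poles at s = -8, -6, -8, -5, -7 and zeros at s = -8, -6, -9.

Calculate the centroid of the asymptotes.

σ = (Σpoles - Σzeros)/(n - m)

σ = (Σpoles - Σzeros)/(n - m) = (-34 - (-23))/(5 - 3) = -11/2 = -5.5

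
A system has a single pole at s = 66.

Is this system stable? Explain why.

Pole at s = 66 is in the right half-plane. Unstable.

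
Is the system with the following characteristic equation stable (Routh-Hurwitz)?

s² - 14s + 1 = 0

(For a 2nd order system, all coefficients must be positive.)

Coefficients: 1, -14, 1. b=-14 not positive, so system is unstable.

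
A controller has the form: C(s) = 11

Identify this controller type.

This is a Proportional (P) controller.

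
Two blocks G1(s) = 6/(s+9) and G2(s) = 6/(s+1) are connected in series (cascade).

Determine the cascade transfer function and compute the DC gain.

Series: multiply transfer functions. G_eq = 6/(s+9) × 6/(s+1) = 36/((s+9)(s+1)). DC gain = 36/(9×1) = 4.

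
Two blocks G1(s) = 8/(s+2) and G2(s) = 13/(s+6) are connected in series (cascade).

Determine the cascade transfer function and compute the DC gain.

Series: multiply transfer functions. G_eq = 8/(s+2) × 13/(s+6) = 104/((s+2)(s+6)). DC gain = 104/(2×6) = 8.6667.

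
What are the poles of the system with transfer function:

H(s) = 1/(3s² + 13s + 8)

Discriminant = 13² - 4×3×8 = 169 - 96 = 73 > 0, so two distinct real poles. Using quadratic formula: s = (-13 ± √73)/(2×3) = (-13 ± √73)/6, with √73 ≈ 8.5440. s₁ ≈ -0.7427, s₂ ≈ -3.5907. Poles: s₁ = -0.7427, s₂ = -3.5907.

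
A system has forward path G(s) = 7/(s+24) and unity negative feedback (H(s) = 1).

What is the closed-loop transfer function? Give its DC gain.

T(s) = G/(1+GH) = [7/(s+24)] / [1 + 7/(s+24)] = 7/(s+24+7) = 7/(s+31). DC gain = 7/31 = 0.2258.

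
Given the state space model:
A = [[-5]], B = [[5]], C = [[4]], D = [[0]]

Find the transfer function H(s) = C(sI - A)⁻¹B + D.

(sI - A)⁻¹ = 1/(s + 5). H(s) = 4 × 5/(s + 5) + 0 = 20/(s + 5).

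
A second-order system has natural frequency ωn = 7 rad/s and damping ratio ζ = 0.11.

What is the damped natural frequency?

ωd = ωn√(1 - ζ²) = 7√(1 - 0.11²) = 6.96 rad/s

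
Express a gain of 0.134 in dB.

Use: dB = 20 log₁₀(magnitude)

dB = 20 log₁₀(0.134) = -17.5 dB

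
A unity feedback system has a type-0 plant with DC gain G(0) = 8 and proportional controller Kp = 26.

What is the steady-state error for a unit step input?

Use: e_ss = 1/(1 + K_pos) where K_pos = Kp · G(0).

K_pos = Kp · G(0) = 26 × 8 = 208. e_ss = 1/(1 + 208) = 0.0048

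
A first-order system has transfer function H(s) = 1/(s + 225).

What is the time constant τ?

For H(s) = 1/(s + 1/τ), the pole is at -1/τ = -225, so τ = 1/225 = 0.0044 s.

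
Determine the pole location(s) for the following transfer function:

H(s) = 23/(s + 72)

Pole is where denominator = 0: s + 72 = 0, so s = -72.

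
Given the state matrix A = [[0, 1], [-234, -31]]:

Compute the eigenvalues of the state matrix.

det(A - λI) = λ² - (-31)λ + 234 = (λ - (-18))(λ - (-13)). Eigenvalues: -18, -13.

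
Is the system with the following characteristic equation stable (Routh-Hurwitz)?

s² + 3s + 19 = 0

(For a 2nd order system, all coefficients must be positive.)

Coefficients: 1, 3, 19. All positive, so system is stable.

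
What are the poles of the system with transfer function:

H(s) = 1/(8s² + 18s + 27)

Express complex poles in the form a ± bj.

Discriminant = 18² - 4×8×27 = 324 - 864 = -540 < 0, so the poles are a complex conjugate pair s = (-18 ± j√540)/(2×8). Real part = -18/(2×8) = -18/16 = -1.125; imaginary part = ±√540/(2×8) ≈ 1.4524. Poles: s = -1.125 ± 1.4524j.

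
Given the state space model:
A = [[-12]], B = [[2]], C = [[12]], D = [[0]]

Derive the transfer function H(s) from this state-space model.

(sI - A)⁻¹ = 1/(s + 12). H(s) = 12 × 2/(s + 12) + 0 = 24/(s + 12).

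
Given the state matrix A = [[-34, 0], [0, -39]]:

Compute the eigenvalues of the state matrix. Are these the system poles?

For diagonal matrix, eigenvalues are diagonal entries: λ₁ = -34, λ₂ = -39. Eigenvalues of A = system poles.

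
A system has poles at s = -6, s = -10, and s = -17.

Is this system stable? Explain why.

All poles are in the left half-plane. System is stable.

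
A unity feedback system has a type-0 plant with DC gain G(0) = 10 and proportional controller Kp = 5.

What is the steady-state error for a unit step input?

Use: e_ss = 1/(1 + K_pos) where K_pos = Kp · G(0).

K_pos = Kp · G(0) = 5 × 10 = 50. e_ss = 1/(1 + 50) = 0.0196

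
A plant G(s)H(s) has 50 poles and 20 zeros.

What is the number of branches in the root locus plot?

Root locus has n branches where n = number of poles = 50.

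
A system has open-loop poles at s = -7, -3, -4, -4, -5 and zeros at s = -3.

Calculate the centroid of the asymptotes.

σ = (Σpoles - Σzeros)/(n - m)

σ = (Σpoles - Σzeros)/(n - m) = (-23 - (-3))/(5 - 1) = -20/4 = -5.0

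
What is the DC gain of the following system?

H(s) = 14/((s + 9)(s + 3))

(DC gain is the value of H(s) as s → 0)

DC gain = H(0) = 14/(9 × 3) = 14/27 = 0.5185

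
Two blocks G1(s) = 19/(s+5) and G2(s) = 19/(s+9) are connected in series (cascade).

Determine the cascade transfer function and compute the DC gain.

Series: multiply transfer functions. G_eq = 19/(s+5) × 19/(s+9) = 361/((s+5)(s+9)). DC gain = 361/(5×9) = 8.0222.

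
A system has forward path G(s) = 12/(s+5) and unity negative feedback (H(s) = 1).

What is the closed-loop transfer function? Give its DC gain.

T(s) = G/(1+GH) = [12/(s+5)] / [1 + 12/(s+5)] = 12/(s+5+12) = 12/(s+17). DC gain = 12/17 = 0.7059.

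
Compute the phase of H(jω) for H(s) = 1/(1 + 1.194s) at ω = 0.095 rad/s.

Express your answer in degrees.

Phase = -arctan(ωτ) = -arctan(0.095 × 1.194) = -6.5°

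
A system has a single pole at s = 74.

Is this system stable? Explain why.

Pole at s = 74 is in the right half-plane. Unstable.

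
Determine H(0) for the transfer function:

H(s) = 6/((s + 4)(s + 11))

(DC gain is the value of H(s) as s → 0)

DC gain = H(0) = 6/(4 × 11) = 6/44 = 0.1364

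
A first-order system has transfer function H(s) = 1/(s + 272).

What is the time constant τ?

For H(s) = 1/(s + 1/τ), the pole is at -1/τ = -272, so τ = 1/272 = 0.0037 s.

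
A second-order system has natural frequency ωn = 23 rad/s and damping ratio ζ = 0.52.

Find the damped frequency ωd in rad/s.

ωd = ωn√(1 - ζ²) = 23√(1 - 0.52²) = 19.65 rad/s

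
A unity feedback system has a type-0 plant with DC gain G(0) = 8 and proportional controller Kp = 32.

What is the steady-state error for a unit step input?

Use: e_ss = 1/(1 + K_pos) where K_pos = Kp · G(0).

K_pos = Kp · G(0) = 32 × 8 = 256. e_ss = 1/(1 + 256) = 0.0039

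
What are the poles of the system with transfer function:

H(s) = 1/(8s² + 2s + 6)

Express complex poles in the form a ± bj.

Discriminant = 2² - 4×8×6 = 4 - 192 = -188 < 0, so the poles are a complex conjugate pair s = (-2 ± j√188)/(2×8). Real part = -2/(2×8) = -2/16 = -0.125; imaginary part = ±√188/(2×8) ≈ 0.8570. Poles: s = -0.125 ± 0.8570j.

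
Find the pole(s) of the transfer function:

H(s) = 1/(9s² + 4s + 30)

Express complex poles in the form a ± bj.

Discriminant = 4² - 4×9×30 = 16 - 1080 = -1064 < 0, so the poles are a complex conjugate pair s = (-4 ± j√1064)/(2×9). Real part = -4/(2×9) = -4/18 ≈ -0.2222; imaginary part = ±√1064/(2×9) ≈ 1.8122. Poles: s = -0.2222 ± 1.8122j.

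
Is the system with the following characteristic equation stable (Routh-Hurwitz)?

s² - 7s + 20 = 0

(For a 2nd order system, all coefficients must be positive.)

Coefficients: 1, -7, 20. b=-7 not positive, so system is unstable.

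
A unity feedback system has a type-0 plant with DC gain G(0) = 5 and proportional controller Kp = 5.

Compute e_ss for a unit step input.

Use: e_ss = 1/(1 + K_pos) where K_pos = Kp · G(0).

K_pos = Kp · G(0) = 5 × 5 = 25. e_ss = 1/(1 + 25) = 0.0385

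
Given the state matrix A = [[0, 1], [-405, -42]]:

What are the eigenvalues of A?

det(A - λI) = λ² - (-42)λ + 405 = (λ - (-15))(λ - (-27)). Eigenvalues: -15, -27.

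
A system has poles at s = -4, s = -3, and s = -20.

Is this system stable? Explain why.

All poles are in the left half-plane. System is stable.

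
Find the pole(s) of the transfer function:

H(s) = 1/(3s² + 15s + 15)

Discriminant = 15² - 4×3×15 = 225 - 180 = 45 > 0, so two distinct real poles. Using quadratic formula: s = (-15 ± √45)/(2×3) = (-15 ± √45)/6, with √45 ≈ 6.7082. s₁ ≈ -1.3820, s₂ ≈ -3.6180. Poles: s₁ = -1.3820, s₂ = -3.6180.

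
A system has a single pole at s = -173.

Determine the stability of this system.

Pole at s = -173 is in the left half-plane. Stable.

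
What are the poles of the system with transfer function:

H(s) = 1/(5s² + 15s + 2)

Discriminant = 15² - 4×5×2 = 225 - 40 = 185 > 0, so two distinct real poles. Using quadratic formula: s = (-15 ± √185)/(2×5) = (-15 ± √185)/10, with √185 ≈ 13.6015. s₁ ≈ -0.1399, s₂ ≈ -2.8601. Poles: s₁ = -0.1399, s₂ = -2.8601.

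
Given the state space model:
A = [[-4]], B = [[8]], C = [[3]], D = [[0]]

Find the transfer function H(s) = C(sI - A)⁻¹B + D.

(sI - A)⁻¹ = 1/(s + 4). H(s) = 3 × 8/(s + 4) + 0 = 24/(s + 4).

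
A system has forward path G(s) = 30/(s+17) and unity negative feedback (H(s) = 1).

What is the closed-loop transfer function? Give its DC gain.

T(s) = G/(1+GH) = [30/(s+17)] / [1 + 30/(s+17)] = 30/(s+17+30) = 30/(s+47). DC gain = 30/47 = 0.6383.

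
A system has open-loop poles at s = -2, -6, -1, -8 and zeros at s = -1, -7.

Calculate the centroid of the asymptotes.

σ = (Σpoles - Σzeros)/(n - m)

σ = (Σpoles - Σzeros)/(n - m) = (-17 - (-8))/(4 - 2) = -9/2 = -4.5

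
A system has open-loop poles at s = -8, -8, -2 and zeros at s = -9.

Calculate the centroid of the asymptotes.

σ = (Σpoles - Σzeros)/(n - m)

σ = (Σpoles - Σzeros)/(n - m) = (-18 - (-9))/(3 - 1) = -9/2 = -4.5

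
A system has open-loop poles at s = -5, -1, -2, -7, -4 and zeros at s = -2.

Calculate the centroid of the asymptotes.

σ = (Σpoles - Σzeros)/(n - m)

σ = (Σpoles - Σzeros)/(n - m) = (-19 - (-2))/(5 - 1) = -17/4 = -4.25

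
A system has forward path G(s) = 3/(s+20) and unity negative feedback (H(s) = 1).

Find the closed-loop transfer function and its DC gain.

T(s) = G/(1+GH) = [3/(s+20)] / [1 + 3/(s+20)] = 3/(s+20+3) = 3/(s+23). DC gain = 3/23 = 0.1304.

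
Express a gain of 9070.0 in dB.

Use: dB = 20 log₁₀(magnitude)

dB = 20 log₁₀(9070.0) = 79.2 dB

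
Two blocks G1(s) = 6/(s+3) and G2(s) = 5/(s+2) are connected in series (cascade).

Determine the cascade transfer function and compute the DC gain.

Series: multiply transfer functions. G_eq = 6/(s+3) × 5/(s+2) = 30/((s+3)(s+2)). DC gain = 30/(3×2) = 5.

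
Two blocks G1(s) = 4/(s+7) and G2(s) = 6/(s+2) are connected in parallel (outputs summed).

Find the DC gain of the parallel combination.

Parallel: G_eq = G1 + G2. DC gain = G1(0) + G2(0) = 4/7 + 6/2 = 0.5714 + 3 = 3.5714.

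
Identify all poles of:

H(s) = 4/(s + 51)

Pole is where denominator = 0: s + 51 = 0, so s = -51.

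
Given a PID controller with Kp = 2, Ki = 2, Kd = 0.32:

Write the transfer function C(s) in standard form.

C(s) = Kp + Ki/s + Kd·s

Substituting values: C(s) = 2 + 2/s + 0.32s = (0.32s² + 2s + 2)/s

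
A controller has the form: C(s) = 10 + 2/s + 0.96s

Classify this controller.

This is a Proportional-Integral-Derivative (PID) controller.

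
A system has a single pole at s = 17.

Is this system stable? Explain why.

Pole at s = 17 is in the right half-plane. Unstable.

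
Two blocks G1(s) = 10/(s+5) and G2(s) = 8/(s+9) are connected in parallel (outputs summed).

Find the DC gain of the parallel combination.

Parallel: G_eq = G1 + G2. DC gain = G1(0) + G2(0) = 10/5 + 8/9 = 2 + 0.8889 = 2.8889.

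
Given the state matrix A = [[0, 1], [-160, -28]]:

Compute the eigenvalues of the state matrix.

det(A - λI) = λ² - (-28)λ + 160 = (λ - (-8))(λ - (-20)). Eigenvalues: -8, -20.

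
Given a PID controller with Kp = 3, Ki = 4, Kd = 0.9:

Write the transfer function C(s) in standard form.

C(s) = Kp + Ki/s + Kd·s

Substituting values: C(s) = 3 + 4/s + 0.9s = (0.9s² + 3s + 4)/s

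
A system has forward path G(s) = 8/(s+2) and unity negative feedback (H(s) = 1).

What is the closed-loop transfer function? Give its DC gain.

T(s) = G/(1+GH) = [8/(s+2)] / [1 + 8/(s+2)] = 8/(s+2+8) = 8/(s+10). DC gain = 8/10 = 0.8.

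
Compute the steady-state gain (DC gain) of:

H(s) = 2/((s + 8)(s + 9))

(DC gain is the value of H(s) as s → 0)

DC gain = H(0) = 2/(8 × 9) = 2/72 = 0.0278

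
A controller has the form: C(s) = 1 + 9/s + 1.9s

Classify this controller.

This is a Proportional-Integral-Derivative (PID) controller.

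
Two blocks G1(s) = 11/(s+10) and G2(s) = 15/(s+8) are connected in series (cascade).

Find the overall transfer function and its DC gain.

Series: multiply transfer functions. G_eq = 11/(s+10) × 15/(s+8) = 165/((s+10)(s+8)). DC gain = 165/(10×8) = 2.0625.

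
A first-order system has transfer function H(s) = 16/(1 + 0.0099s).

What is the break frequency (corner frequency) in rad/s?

Corner frequency = 1/τ = 1/0.0099 = 101.01 rad/s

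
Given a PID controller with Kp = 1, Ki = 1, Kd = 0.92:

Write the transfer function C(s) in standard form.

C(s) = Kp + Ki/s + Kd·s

Substituting values: C(s) = 1 + 1/s + 0.92s = (0.92s² + s + 1)/s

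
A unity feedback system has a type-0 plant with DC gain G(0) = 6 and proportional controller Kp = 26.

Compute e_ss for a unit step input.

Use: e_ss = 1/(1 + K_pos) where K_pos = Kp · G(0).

K_pos = Kp · G(0) = 26 × 6 = 156. e_ss = 1/(1 + 156) = 0.0064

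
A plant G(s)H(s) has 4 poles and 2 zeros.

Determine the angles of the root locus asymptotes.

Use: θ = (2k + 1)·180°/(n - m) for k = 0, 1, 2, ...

n - m = 4 - 2 = 2. Angles: θk = (2k + 1)·180°/2 = 90°, 270°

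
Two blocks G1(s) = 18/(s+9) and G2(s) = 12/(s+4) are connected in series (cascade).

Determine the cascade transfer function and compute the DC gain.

Series: multiply transfer functions. G_eq = 18/(s+9) × 12/(s+4) = 216/((s+9)(s+4)). DC gain = 216/(9×4) = 6.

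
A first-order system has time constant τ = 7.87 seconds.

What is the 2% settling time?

For first-order system, 2% settling time ≈ 4τ = 4 × 7.87 = 31.48 s.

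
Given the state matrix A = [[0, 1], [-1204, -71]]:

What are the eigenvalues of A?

det(A - λI) = λ² - (-71)λ + 1204 = (λ - (-28))(λ - (-43)). Eigenvalues: -28, -43.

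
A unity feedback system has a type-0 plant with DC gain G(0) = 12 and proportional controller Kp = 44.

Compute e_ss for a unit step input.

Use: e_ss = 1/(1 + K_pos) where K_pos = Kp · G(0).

K_pos = Kp · G(0) = 44 × 12 = 528. e_ss = 1/(1 + 528) = 0.0019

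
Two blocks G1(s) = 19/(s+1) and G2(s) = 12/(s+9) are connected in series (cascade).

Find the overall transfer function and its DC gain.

Series: multiply transfer functions. G_eq = 19/(s+1) × 12/(s+9) = 228/((s+1)(s+9)). DC gain = 228/(1×9) = 25.3333.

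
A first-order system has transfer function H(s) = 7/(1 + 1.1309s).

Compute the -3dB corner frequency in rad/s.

Corner frequency = 1/τ = 1/1.1309 = 0.884 rad/s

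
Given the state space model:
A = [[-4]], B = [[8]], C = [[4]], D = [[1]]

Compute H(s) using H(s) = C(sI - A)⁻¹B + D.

(sI - A)⁻¹ = 1/(s + 4). H(s) = 4×8/(s + 4) + 1 = (s + 36)/(s + 4).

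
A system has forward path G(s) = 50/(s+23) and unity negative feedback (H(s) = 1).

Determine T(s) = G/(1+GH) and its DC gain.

T(s) = G/(1+GH) = [50/(s+23)] / [1 + 50/(s+23)] = 50/(s+23+50) = 50/(s+73). DC gain = 50/73 = 0.6849.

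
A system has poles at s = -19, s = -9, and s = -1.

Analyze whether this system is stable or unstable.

All poles are in the left half-plane. System is stable.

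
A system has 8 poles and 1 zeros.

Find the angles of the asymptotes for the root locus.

n - m = 8 - 1 = 7. Angles: θk = (2k + 1)·180°/7 = 25.71°, 77.14°, 128.57°, 180°, 231.43°, 282.86°, 334.29°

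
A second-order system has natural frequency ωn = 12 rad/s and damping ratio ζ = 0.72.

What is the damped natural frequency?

ωd = ωn√(1 - ζ²) = 12√(1 - 0.72²) = 8.33 rad/s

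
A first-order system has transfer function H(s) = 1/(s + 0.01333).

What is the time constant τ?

For H(s) = 1/(s + 1/τ), the pole is at -1/τ = -0.01333, so τ = 1/0.01333 = 75.02 s.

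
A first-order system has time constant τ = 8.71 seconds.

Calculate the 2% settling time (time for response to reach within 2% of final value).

For first-order system, 2% settling time ≈ 4τ = 4 × 8.71 = 34.84 s.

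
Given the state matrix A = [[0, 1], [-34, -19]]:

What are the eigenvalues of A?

det(A - λI) = λ² - (-19)λ + 34 = (λ - (-17))(λ - (-2)). Eigenvalues: -17, -2.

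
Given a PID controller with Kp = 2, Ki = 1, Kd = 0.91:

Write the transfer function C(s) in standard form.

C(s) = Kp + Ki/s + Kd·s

Substituting values: C(s) = 2 + 1/s + 0.91s = (0.91s² + 2s + 1)/s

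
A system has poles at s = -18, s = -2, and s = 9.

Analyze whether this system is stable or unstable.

Pole(s) at s = 9 are not in the left half-plane. System is unstable.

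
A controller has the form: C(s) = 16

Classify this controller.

This is a Proportional (P) controller.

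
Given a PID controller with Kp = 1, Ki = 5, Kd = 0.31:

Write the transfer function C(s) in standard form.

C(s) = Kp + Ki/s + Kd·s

Substituting values: C(s) = 1 + 5/s + 0.31s = (0.31s² + s + 5)/s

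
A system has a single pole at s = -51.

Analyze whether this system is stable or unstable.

Pole at s = -51 is in the left half-plane. Stable.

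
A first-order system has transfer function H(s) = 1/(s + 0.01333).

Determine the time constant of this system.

For H(s) = 1/(s + 1/τ), the pole is at -1/τ = -0.01333, so τ = 1/0.01333 = 75.02 s.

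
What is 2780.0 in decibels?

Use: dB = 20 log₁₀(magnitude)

dB = 20 log₁₀(2780.0) = 68.9 dB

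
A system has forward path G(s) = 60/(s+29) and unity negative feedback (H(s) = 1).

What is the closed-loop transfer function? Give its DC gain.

T(s) = G/(1+GH) = [60/(s+29)] / [1 + 60/(s+29)] = 60/(s+29+60) = 60/(s+89). DC gain = 60/89 = 0.6742.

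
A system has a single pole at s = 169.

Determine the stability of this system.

Pole at s = 169 is in the right half-plane. Unstable.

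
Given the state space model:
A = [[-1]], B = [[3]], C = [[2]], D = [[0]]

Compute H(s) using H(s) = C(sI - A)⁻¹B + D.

(sI - A)⁻¹ = 1/(s + 1). H(s) = 2 × 3/(s + 1) + 0 = 6/(s + 1).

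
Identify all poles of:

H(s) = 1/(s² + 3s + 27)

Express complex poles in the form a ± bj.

Discriminant = 3² - 4×1×27 = 9 - 108 = -99 < 0, so the poles are a complex conjugate pair s = (-3 ± j√99)/(2×1). Real part = -3/(2×1) = -3/2 = -1.5; imaginary part = ±√99/(2×1) ≈ 4.9749. Poles: s = -1.5 ± 4.9749j.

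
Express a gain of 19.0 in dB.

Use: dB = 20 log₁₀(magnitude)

dB = 20 log₁₀(19.0) = 25.6 dB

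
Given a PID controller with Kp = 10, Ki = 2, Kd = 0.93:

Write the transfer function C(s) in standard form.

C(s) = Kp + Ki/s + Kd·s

Substituting values: C(s) = 10 + 2/s + 0.93s = (0.93s² + 10s + 2)/s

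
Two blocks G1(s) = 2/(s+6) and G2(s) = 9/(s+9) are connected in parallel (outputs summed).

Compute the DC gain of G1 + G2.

Parallel: G_eq = G1 + G2. DC gain = G1(0) + G2(0) = 2/6 + 9/9 = 0.3333 + 1 = 1.3333.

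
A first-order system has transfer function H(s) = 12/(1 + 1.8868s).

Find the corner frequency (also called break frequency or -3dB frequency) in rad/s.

Corner frequency = 1/τ = 1/1.8868 = 0.53 rad/s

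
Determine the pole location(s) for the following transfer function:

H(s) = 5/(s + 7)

Pole is where denominator = 0: s + 7 = 0, so s = -7.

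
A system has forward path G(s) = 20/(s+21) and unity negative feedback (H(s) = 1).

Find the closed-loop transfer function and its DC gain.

T(s) = G/(1+GH) = [20/(s+21)] / [1 + 20/(s+21)] = 20/(s+21+20) = 20/(s+41). DC gain = 20/41 = 0.4878.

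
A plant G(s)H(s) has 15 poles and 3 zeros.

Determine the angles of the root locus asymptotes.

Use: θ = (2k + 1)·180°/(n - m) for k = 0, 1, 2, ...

n - m = 15 - 3 = 12. Angles: θk = (2k + 1)·180°/12 = 15°, 45°, 75°, 105°, 135°, 165°, 195°, 225°, 255°, 285°, 315°, 345°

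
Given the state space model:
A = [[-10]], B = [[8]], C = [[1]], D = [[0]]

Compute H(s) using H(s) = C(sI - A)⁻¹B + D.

(sI - A)⁻¹ = 1/(s + 10). H(s) = 1 × 8/(s + 10) + 0 = 8/(s + 10).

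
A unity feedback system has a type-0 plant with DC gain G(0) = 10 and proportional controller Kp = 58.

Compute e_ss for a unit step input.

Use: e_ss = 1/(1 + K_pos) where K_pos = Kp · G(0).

K_pos = Kp · G(0) = 58 × 10 = 580. e_ss = 1/(1 + 580) = 0.0017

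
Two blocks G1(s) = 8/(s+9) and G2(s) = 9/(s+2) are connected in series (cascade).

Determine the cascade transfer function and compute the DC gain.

Series: multiply transfer functions. G_eq = 8/(s+9) × 9/(s+2) = 72/((s+9)(s+2)). DC gain = 72/(9×2) = 4.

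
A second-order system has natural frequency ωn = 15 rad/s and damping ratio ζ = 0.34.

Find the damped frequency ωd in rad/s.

ωd = ωn√(1 - ζ²) = 15√(1 - 0.34²) = 14.11 rad/s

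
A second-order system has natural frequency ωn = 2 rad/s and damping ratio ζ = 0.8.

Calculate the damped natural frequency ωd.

ωd = ωn√(1 - ζ²) = 2√(1 - 0.8²) = 1.2 rad/s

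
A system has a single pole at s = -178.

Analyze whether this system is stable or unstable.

Pole at s = -178 is in the left half-plane. Stable.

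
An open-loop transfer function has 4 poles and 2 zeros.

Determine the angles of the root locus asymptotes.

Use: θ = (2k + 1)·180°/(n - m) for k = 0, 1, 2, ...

n - m = 4 - 2 = 2. Angles: θk = (2k + 1)·180°/2 = 90°, 270°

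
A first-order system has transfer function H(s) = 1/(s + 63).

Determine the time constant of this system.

For H(s) = 1/(s + 1/τ), the pole is at -1/τ = -63, so τ = 1/63 = 0.0159 s.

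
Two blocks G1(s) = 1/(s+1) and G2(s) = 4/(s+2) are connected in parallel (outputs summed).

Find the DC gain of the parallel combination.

Parallel: G_eq = G1 + G2. DC gain = G1(0) + G2(0) = 1/1 + 4/2 = 1 + 2 = 3.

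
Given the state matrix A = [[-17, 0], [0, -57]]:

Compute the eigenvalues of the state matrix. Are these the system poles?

For diagonal matrix, eigenvalues are diagonal entries: λ₁ = -17, λ₂ = -57. Eigenvalues of A = system poles.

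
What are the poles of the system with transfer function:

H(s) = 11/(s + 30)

Pole is where denominator = 0: s + 30 = 0, so s = -30.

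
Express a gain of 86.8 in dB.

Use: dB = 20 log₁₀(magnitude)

dB = 20 log₁₀(86.8) = 38.8 dB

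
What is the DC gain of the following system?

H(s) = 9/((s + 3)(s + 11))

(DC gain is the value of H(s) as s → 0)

DC gain = H(0) = 9/(3 × 11) = 9/33 = 0.2727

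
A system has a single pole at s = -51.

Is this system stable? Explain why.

Pole at s = -51 is in the left half-plane. Stable.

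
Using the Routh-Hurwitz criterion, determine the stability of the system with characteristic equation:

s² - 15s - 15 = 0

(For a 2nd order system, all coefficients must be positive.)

Coefficients: 1, -15, -15. b=-15, c=-15 not positive, so system is unstable.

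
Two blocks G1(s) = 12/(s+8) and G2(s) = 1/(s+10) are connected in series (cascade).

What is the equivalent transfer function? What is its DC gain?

Series: multiply transfer functions. G_eq = 12/(s+8) × 1/(s+10) = 12/((s+8)(s+10)). DC gain = 12/(8×10) = 0.15.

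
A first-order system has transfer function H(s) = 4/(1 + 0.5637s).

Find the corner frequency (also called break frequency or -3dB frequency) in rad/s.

Corner frequency = 1/τ = 1/0.5637 = 1.774 rad/s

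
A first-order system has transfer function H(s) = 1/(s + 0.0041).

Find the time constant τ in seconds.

For H(s) = 1/(s + 1/τ), the pole is at -1/τ = -0.0041, so τ = 1/0.0041 = 243.9 s.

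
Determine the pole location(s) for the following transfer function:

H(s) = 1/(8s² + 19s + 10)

Discriminant = 19² - 4×8×10 = 361 - 320 = 41 > 0, so two distinct real poles. Using quadratic formula: s = (-19 ± √41)/(2×8) = (-19 ± √41)/16, with √41 ≈ 6.4031. s₁ ≈ -0.7873, s₂ ≈ -1.5877. Poles: s₁ = -0.7873, s₂ = -1.5877.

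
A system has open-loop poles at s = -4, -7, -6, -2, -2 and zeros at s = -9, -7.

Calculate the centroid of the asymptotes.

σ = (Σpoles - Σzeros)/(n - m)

σ = (Σpoles - Σzeros)/(n - m) = (-21 - (-16))/(5 - 2) = -5/3 = -1.67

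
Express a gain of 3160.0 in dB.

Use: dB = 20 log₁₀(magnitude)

dB = 20 log₁₀(3160.0) = 70.0 dB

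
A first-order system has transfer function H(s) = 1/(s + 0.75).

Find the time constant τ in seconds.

For H(s) = 1/(s + 1/τ), the pole is at -1/τ = -0.75, so τ = 1/0.75 = 1.3333 s.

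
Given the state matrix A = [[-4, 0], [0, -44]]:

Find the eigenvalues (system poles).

For diagonal matrix, eigenvalues are diagonal entries: λ₁ = -4, λ₂ = -44.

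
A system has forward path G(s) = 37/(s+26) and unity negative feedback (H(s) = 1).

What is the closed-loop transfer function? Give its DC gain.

T(s) = G/(1+GH) = [37/(s+26)] / [1 + 37/(s+26)] = 37/(s+26+37) = 37/(s+63). DC gain = 37/63 = 0.5873.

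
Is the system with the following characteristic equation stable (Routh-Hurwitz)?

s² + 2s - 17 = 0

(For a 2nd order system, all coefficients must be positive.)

Coefficients: 1, 2, -17. c=-17 not positive, so system is unstable.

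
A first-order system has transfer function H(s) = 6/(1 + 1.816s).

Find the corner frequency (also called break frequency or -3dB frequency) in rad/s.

Corner frequency = 1/τ = 1/1.816 = 0.551 rad/s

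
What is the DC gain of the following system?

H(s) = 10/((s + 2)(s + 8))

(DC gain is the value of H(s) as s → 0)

DC gain = H(0) = 10/(2 × 8) = 10/16 = 0.625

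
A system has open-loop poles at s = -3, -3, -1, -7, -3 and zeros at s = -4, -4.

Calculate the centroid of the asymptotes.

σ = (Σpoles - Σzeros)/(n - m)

σ = (Σpoles - Σzeros)/(n - m) = (-17 - (-8))/(5 - 2) = -9/3 = -3.0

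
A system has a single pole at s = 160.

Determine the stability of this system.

Pole at s = 160 is in the right half-plane. Unstable.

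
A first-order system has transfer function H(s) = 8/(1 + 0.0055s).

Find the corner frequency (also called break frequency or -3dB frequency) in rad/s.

Corner frequency = 1/τ = 1/0.0055 = 181.818 rad/s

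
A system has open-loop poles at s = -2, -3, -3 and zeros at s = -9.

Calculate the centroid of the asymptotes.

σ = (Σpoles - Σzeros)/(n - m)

σ = (Σpoles - Σzeros)/(n - m) = (-8 - (-9))/(3 - 1) = 1/2 = 0.5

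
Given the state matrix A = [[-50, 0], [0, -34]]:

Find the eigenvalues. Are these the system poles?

For diagonal matrix, eigenvalues are diagonal entries: λ₁ = -50, λ₂ = -34. Eigenvalues of A = system poles.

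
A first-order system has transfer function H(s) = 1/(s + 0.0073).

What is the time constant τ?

For H(s) = 1/(s + 1/τ), the pole is at -1/τ = -0.0073, so τ = 1/0.0073 = 137 s.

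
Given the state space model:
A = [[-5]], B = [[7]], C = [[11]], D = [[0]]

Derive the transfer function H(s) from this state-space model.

(sI - A)⁻¹ = 1/(s + 5). H(s) = 11 × 7/(s + 5) + 0 = 77/(s + 5).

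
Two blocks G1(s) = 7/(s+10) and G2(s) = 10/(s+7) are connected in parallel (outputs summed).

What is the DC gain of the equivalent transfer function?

Parallel: G_eq = G1 + G2. DC gain = G1(0) + G2(0) = 7/10 + 10/7 = 0.7 + 1.4286 = 2.1286.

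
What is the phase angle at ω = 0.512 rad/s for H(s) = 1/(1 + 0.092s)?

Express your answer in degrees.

Phase = -arctan(ωτ) = -arctan(0.512 × 0.092) = -2.7°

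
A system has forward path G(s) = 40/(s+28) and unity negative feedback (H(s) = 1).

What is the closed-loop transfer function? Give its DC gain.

T(s) = G/(1+GH) = [40/(s+28)] / [1 + 40/(s+28)] = 40/(s+28+40) = 40/(s+68). DC gain = 40/68 = 0.5882.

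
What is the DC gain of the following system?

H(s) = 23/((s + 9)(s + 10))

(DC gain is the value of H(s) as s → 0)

DC gain = H(0) = 23/(9 × 10) = 23/90 = 0.2556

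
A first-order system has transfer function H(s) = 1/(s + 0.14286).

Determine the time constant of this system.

For H(s) = 1/(s + 1/τ), the pole is at -1/τ = -0.14286, so τ = 1/0.14286 = 7 s.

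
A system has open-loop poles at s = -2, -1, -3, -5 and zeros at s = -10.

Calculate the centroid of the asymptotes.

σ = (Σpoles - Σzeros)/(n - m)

σ = (Σpoles - Σzeros)/(n - m) = (-11 - (-10))/(4 - 1) = -1/3 = -0.33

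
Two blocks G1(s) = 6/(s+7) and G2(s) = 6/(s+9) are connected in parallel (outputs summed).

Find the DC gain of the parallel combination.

Parallel: G_eq = G1 + G2. DC gain = G1(0) + G2(0) = 6/7 + 6/9 = 0.8571 + 0.6667 = 1.5238.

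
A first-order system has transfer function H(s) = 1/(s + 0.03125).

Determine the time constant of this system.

For H(s) = 1/(s + 1/τ), the pole is at -1/τ = -0.03125, so τ = 1/0.03125 = 32 s.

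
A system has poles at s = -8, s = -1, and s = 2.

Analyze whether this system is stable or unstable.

Pole(s) at s = 2 are not in the left half-plane. System is unstable.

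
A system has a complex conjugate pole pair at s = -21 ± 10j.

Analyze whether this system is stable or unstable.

Real part of poles is -21 (< 0, left half-plane). Stable.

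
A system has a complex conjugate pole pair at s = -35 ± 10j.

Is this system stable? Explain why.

Real part of poles is -35 (< 0, left half-plane). Stable.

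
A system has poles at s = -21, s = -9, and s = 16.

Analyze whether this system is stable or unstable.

Pole(s) at s = 16 are not in the left half-plane. System is unstable.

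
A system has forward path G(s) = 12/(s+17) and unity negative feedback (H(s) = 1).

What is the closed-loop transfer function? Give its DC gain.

T(s) = G/(1+GH) = [12/(s+17)] / [1 + 12/(s+17)] = 12/(s+17+12) = 12/(s+29). DC gain = 12/29 = 0.4138.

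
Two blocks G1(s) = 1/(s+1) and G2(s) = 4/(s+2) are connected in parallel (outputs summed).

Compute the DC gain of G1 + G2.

Parallel: G_eq = G1 + G2. DC gain = G1(0) + G2(0) = 1/1 + 4/2 = 1 + 2 = 3.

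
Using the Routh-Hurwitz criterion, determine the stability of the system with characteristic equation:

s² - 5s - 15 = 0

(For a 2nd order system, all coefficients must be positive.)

Coefficients: 1, -5, -15. b=-5, c=-15 not positive, so system is unstable.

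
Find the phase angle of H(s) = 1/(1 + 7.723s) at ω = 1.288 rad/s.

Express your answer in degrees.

Phase = -arctan(ωτ) = -arctan(1.288 × 7.723) = -84.3°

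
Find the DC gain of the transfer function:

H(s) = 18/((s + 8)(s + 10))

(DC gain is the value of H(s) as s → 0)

DC gain = H(0) = 18/(8 × 10) = 18/80 = 0.225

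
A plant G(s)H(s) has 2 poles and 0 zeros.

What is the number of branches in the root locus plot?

Root locus has n branches where n = number of poles = 2.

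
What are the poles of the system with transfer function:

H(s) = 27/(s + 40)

Pole is where denominator = 0: s + 40 = 0, so s = -40.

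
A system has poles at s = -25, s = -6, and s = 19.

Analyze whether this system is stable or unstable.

Pole(s) at s = 19 are not in the left half-plane. System is unstable.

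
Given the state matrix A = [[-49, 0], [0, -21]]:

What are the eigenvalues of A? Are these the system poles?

For diagonal matrix, eigenvalues are diagonal entries: λ₁ = -49, λ₂ = -21. Eigenvalues of A = system poles.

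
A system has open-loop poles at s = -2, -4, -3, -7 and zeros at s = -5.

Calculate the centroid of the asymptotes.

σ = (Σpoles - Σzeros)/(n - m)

σ = (Σpoles - Σzeros)/(n - m) = (-16 - (-5))/(4 - 1) = -11/3 = -3.67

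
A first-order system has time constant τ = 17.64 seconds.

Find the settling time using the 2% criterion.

For first-order system, 2% settling time ≈ 4τ = 4 × 17.64 = 70.56 s.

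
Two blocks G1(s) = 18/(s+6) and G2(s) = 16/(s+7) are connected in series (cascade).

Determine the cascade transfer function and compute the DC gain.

Series: multiply transfer functions. G_eq = 18/(s+6) × 16/(s+7) = 288/((s+6)(s+7)). DC gain = 288/(6×7) = 6.8571.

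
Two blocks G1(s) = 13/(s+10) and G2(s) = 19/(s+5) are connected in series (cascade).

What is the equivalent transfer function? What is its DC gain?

Series: multiply transfer functions. G_eq = 13/(s+10) × 19/(s+5) = 247/((s+10)(s+5)). DC gain = 247/(10×5) = 4.94.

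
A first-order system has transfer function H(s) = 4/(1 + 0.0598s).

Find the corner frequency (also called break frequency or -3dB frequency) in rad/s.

Corner frequency = 1/τ = 1/0.0598 = 16.722 rad/s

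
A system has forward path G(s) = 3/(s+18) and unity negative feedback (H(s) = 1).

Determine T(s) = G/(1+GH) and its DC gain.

T(s) = G/(1+GH) = [3/(s+18)] / [1 + 3/(s+18)] = 3/(s+18+3) = 3/(s+21). DC gain = 3/21 = 0.1429.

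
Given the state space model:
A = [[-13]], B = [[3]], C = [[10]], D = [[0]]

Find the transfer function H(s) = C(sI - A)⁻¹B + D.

(sI - A)⁻¹ = 1/(s + 13). H(s) = 10 × 3/(s + 13) + 0 = 30/(s + 13).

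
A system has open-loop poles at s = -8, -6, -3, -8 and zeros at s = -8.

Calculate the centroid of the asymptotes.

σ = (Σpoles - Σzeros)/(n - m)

σ = (Σpoles - Σzeros)/(n - m) = (-25 - (-8))/(4 - 1) = -17/3 = -5.67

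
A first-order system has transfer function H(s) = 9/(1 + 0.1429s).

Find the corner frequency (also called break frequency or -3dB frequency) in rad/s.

Corner frequency = 1/τ = 1/0.1429 = 6.998 rad/s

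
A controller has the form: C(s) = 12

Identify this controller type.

This is a Proportional (P) controller.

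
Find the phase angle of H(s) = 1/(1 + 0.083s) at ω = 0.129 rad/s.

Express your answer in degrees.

Phase = -arctan(ωτ) = -arctan(0.129 × 0.083) = -0.6°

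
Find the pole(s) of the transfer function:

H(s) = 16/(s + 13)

Pole is where denominator = 0: s + 13 = 0, so s = -13.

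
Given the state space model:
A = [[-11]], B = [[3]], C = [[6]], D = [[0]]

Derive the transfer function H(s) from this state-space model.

(sI - A)⁻¹ = 1/(s + 11). H(s) = 6 × 3/(s + 11) + 0 = 18/(s + 11).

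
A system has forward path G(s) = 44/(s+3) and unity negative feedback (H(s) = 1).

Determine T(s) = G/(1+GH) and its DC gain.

T(s) = G/(1+GH) = [44/(s+3)] / [1 + 44/(s+3)] = 44/(s+3+44) = 44/(s+47). DC gain = 44/47 = 0.9362.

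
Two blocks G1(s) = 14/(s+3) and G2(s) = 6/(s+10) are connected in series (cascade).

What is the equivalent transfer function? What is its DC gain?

Series: multiply transfer functions. G_eq = 14/(s+3) × 6/(s+10) = 84/((s+3)(s+10)). DC gain = 84/(3×10) = 2.8.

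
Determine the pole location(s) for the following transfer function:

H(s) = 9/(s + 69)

Pole is where denominator = 0: s + 69 = 0, so s = -69.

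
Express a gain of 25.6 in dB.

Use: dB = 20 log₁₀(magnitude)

dB = 20 log₁₀(25.6) = 28.2 dB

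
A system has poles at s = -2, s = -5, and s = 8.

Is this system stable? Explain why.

Pole(s) at s = 8 are not in the left half-plane. System is unstable.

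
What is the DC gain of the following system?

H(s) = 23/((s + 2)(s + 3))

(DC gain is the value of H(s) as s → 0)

DC gain = H(0) = 23/(2 × 3) = 23/6 = 3.8333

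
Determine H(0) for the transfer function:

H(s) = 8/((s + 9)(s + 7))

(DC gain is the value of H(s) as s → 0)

DC gain = H(0) = 8/(9 × 7) = 8/63 = 0.1270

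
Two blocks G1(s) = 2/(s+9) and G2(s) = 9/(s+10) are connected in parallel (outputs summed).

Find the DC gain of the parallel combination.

Parallel: G_eq = G1 + G2. DC gain = G1(0) + G2(0) = 2/9 + 9/10 = 0.2222 + 0.9 = 1.1222.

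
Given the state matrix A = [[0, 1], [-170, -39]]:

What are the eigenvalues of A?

det(A - λI) = λ² - (-39)λ + 170 = (λ - (-5))(λ - (-34)). Eigenvalues: -5, -34.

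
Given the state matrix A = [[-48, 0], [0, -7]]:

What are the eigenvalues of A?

For diagonal matrix, eigenvalues are diagonal entries: λ₁ = -48, λ₂ = -7.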